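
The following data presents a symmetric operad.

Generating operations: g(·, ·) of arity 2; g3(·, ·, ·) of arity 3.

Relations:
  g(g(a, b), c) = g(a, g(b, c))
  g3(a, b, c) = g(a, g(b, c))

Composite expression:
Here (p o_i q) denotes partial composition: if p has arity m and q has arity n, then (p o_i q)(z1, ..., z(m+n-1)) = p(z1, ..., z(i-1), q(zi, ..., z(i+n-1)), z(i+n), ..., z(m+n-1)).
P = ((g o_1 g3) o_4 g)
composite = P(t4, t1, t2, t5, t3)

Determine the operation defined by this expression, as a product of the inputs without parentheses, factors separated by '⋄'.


t4 ⋄ t1 ⋄ t2 ⋄ t5 ⋄ t3

The g-tree's shape is irrelevant; the t-reading-order decides.
g3(t4, t1, t2) unparenthesizes to t4 ⋄ t1 ⋄ t2
g(t5, t3) unparenthesizes to t5 ⋄ t3
g(g3(t4, t1, t2), g(t5, t3)) unparenthesizes to t4 ⋄ t1 ⋄ t2 ⋄ t5 ⋄ t3


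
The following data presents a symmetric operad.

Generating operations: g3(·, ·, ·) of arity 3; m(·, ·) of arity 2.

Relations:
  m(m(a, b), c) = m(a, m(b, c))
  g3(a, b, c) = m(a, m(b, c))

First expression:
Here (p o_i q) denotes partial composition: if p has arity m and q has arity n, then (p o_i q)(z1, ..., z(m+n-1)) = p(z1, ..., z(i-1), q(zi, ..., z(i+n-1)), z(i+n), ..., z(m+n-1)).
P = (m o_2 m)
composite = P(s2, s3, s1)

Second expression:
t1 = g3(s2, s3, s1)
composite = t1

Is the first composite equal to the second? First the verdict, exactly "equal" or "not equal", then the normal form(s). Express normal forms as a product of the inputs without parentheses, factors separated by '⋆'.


equal; the common form is s2 ⋆ s3 ⋆ s1

Reducing the first expression gives s2 ⋆ s3 ⋆ s1
Reducing the second expression gives s2 ⋆ s3 ⋆ s1
Same normal form: equal.


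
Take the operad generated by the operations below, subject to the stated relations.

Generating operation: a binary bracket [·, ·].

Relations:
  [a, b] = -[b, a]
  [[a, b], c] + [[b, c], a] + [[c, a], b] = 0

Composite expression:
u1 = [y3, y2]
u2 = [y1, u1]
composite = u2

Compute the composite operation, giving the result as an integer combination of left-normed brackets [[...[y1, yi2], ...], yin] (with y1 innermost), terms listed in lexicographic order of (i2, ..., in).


Antisymmetry and Jacobi reduce to y1-anchored left-normed brackets.
Composite bracket: [y1, [y3, y2]]
The bracket unfolds into 4 signed words via [a, b] = ab - ba (2^2 = 4).
Only words starting with y1 matter:
  y1y2y3 appears with sign -1, giving the term -[[y1, y2], y3]
  y1y3y2 appears with sign +1, giving the term +[[y1, y3], y2]

-[[y1, y2], y3] + [[y1, y3], y2]


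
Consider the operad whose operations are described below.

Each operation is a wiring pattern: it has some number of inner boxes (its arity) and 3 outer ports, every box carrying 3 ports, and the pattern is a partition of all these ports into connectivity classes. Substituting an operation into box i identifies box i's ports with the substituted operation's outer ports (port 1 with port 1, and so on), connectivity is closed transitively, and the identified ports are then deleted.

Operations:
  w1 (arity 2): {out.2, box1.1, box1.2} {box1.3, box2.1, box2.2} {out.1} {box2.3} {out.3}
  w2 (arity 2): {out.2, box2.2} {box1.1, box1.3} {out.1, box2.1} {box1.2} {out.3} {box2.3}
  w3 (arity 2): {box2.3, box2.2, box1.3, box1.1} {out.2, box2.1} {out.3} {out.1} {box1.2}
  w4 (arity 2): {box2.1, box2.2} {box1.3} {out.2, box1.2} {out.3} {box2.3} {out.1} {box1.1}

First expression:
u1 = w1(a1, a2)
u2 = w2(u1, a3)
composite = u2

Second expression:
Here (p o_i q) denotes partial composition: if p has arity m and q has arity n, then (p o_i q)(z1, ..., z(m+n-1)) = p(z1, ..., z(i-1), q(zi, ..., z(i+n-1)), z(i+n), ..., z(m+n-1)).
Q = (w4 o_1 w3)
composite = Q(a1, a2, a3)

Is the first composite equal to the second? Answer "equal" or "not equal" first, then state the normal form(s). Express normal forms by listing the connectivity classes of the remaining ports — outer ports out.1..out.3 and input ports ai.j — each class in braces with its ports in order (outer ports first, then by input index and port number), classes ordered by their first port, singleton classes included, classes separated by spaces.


The first expression, normalized: {out.1, a3.1} {out.2, a3.2} {out.3} {a1.1, a1.2} {a1.3, a2.1, a2.2} {a2.3} {a3.3}
The second expression, normalized: {out.1} {out.2, a2.1} {out.3} {a1.1, a1.3, a2.2, a2.3} {a1.2} {a3.1, a3.2} {a3.3}
Distinct normal forms: not equal.

not equal; first: {out.1, a3.1} {out.2, a3.2} {out.3} {a1.1, a1.2} {a1.3, a2.1, a2.2} {a2.3} {a3.3}; second: {out.1} {out.2, a2.1} {out.3} {a1.1, a1.3, a2.2, a2.3} {a1.2} {a3.1, a3.2} {a3.3}


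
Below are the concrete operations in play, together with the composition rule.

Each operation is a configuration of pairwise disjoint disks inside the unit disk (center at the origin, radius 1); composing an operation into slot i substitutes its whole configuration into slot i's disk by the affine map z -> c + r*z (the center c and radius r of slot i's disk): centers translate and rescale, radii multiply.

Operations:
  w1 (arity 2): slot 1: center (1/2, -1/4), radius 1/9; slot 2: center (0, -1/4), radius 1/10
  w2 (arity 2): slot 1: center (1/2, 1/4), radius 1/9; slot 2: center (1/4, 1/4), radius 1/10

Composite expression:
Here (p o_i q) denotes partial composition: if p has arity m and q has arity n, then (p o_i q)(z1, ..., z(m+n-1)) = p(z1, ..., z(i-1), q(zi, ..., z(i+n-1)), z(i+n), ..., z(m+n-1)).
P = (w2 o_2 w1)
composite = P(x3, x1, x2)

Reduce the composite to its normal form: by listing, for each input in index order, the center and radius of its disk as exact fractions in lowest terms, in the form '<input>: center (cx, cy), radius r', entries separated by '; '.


x1: center (3/10, 9/40), radius 1/90; x2: center (1/4, 9/40), radius 1/100; x3: center (1/2, 1/4), radius 1/9

Each x-disk chains the slot maps above it in w2; radii multiply.
for x3, the 1-step affine chain lands on center (1/2, 1/4), radius 1/9
for x1, the 2-step affine chain lands on center (3/10, 9/40), radius 1/90
for x2, the 2-step affine chain lands on center (1/4, 9/40), radius 1/100


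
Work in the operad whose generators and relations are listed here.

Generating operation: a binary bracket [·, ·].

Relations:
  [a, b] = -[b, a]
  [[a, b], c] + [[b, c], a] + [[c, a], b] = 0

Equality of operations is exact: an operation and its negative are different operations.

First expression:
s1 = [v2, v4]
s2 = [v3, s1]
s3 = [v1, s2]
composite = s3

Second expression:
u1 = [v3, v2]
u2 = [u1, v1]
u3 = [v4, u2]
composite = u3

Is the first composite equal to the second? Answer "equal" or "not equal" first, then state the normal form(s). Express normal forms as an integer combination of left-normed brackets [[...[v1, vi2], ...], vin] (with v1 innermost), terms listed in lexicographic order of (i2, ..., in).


not equal; the first gives -[[[v1, v2], v4], v3] + [[[v1, v3], v2], v4] - [[[v1, v3], v4], v2] + [[[v1, v4], v2], v3] and the second -[[[v1, v2], v3], v4] + [[[v1, v3], v2], v4]

In normal form, the first expression is -[[[v1, v2], v4], v3] + [[[v1, v3], v2], v4] - [[[v1, v3], v4], v2] + [[[v1, v4], v2], v3]
In normal form, the second expression is -[[[v1, v2], v3], v4] + [[[v1, v3], v2], v4]
They disagree, so not equal.


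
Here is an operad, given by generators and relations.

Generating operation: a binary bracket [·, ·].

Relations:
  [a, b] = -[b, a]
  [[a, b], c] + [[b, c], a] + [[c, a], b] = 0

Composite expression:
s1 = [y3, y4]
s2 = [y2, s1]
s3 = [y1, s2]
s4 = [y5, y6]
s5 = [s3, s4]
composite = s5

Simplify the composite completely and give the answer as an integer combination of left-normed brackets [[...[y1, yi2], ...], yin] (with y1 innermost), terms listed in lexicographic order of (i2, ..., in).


[[[[[y1, y2], y3], y4], y5], y6] - [[[[[y1, y2], y3], y4], y6], y5] - [[[[[y1, y2], y4], y3], y5], y6] + [[[[[y1, y2], y4], y3], y6], y5] - [[[[[y1, y3], y4], y2], y5], y6] + [[[[[y1, y3], y4], y2], y6], y5] + [[[[[y1, y4], y3], y2], y5], y6] - [[[[[y1, y4], y3], y2], y6], y5]

Skip Jacobi rewriting: expand, keep y1-initial words, read off terms.
Composite bracket: [[y1, [y2, [y3, y4]]], [y5, y6]]
Full expansion: 32 signed words from ab - ba (2^5 = 32).
Coefficients come from the y1-initial words:
  the word y1y2y3y4y5y6 carries sign +1 and contributes +[[[[[y1, y2], y3], y4], y5], y6]
  the word y1y2y3y4y6y5 carries sign -1 and contributes -[[[[[y1, y2], y3], y4], y6], y5]
  the word y1y2y4y3y5y6 carries sign -1 and contributes -[[[[[y1, y2], y4], y3], y5], y6]
  the word y1y2y4y3y6y5 carries sign +1 and contributes +[[[[[y1, y2], y4], y3], y6], y5]
  the word y1y3y4y2y5y6 carries sign -1 and contributes -[[[[[y1, y3], y4], y2], y5], y6]
  the word y1y3y4y2y6y5 carries sign +1 and contributes +[[[[[y1, y3], y4], y2], y6], y5]
  the word y1y4y3y2y5y6 carries sign +1 and contributes +[[[[[y1, y4], y3], y2], y5], y6]
  the word y1y4y3y2y6y5 carries sign -1 and contributes -[[[[[y1, y4], y3], y2], y6], y5]


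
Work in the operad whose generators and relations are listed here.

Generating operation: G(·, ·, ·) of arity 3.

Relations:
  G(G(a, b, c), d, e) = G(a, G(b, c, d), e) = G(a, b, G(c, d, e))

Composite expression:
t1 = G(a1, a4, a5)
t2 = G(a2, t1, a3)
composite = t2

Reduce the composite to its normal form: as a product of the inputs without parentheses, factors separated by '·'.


Associativity of G dissolves the nesting; only the a-input order survives.
G(a1, a4, a5) collapses to a1 · a4 · a5
G(a2, G(a1, a4, a5), a3) collapses to a2 · a1 · a4 · a5 · a3

a2 · a1 · a4 · a5 · a3


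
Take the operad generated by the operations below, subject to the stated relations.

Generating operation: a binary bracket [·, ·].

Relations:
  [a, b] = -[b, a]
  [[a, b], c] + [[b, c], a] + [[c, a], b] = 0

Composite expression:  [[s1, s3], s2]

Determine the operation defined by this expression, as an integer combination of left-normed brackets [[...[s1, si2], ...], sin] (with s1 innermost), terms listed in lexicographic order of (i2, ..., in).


[[s1, s3], s2]


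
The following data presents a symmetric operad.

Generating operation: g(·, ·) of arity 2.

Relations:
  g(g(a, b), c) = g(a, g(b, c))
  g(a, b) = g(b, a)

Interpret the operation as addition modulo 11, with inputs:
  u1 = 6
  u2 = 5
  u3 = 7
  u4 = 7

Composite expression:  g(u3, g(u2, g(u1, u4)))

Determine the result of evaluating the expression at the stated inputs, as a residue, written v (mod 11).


3 (mod 11)

g(u1, u4) = 2
g(u2, g(u1, u4)) = 7
g(u3, g(u2, g(u1, u4))) = 3


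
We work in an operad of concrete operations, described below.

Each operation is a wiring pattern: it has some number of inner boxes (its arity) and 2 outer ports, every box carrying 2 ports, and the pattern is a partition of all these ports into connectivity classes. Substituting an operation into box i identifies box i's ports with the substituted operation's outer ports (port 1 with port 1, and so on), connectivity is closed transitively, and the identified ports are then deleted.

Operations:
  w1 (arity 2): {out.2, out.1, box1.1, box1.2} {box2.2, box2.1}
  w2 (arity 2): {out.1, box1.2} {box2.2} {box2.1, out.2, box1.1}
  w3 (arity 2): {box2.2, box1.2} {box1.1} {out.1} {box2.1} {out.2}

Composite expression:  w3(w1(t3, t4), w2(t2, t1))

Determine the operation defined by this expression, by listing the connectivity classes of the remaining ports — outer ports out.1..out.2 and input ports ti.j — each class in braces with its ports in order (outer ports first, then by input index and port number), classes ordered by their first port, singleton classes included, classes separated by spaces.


Treat the ports identified at w3 as solder joints: merge, then drop.
after w1, the pattern on (t3, t4) reads {out.1, out.2, t3.1, t3.2} {t4.1, t4.2} (out.j = its outer ports)
after w2, the pattern on (t2, t1) reads {out.1, t2.2} {out.2, t1.1, t2.1} {t1.2} (out.j = its outer ports)
after w3, the pattern on (t3, t4, t2, t1) reads {out.1} {out.2} {t1.1, t2.1, t3.1, t3.2} {t1.2} {t2.2} {t4.1, t4.2} (out.j = its outer ports)

{out.1} {out.2} {t1.1, t2.1, t3.1, t3.2} {t1.2} {t2.2} {t4.1, t4.2}


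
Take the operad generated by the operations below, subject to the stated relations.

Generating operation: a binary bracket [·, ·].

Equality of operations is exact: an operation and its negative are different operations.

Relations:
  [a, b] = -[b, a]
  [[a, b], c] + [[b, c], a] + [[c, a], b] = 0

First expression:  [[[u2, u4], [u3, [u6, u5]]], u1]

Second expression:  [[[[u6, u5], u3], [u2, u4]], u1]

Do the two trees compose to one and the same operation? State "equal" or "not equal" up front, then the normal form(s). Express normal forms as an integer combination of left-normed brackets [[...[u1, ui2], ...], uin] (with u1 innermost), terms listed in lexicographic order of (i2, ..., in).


The first composite normalizes to [[[[[u1, u2], u4], u3], u5], u6] - [[[[[u1, u2], u4], u3], u6], u5] - [[[[[u1, u2], u4], u5], u6], u3] + [[[[[u1, u2], u4], u6], u5], u3] - [[[[[u1, u3], u5], u6], u2], u4] + [[[[[u1, u3], u5], u6], u4], u2] + [[[[[u1, u3], u6], u5], u2], u4] - [[[[[u1, u3], u6], u5], u4], u2] - [[[[[u1, u4], u2], u3], u5], u6] + [[[[[u1, u4], u2], u3], u6], u5] + [[[[[u1, u4], u2], u5], u6], u3] - [[[[[u1, u4], u2], u6], u5], u3] + [[[[[u1, u5], u6], u3], u2], u4] - [[[[[u1, u5], u6], u3], u4], u2] - [[[[[u1, u6], u5], u3], u2], u4] + [[[[[u1, u6], u5], u3], u4], u2]
The second composite normalizes to [[[[[u1, u2], u4], u3], u5], u6] - [[[[[u1, u2], u4], u3], u6], u5] - [[[[[u1, u2], u4], u5], u6], u3] + [[[[[u1, u2], u4], u6], u5], u3] - [[[[[u1, u3], u5], u6], u2], u4] + [[[[[u1, u3], u5], u6], u4], u2] + [[[[[u1, u3], u6], u5], u2], u4] - [[[[[u1, u3], u6], u5], u4], u2] - [[[[[u1, u4], u2], u3], u5], u6] + [[[[[u1, u4], u2], u3], u6], u5] + [[[[[u1, u4], u2], u5], u6], u3] - [[[[[u1, u4], u2], u6], u5], u3] + [[[[[u1, u5], u6], u3], u2], u4] - [[[[[u1, u5], u6], u3], u4], u2] - [[[[[u1, u6], u5], u3], u2], u4] + [[[[[u1, u6], u5], u3], u4], u2]
Both agree, so they are equal.

equal: each reduces to [[[[[u1, u2], u4], u3], u5], u6] - [[[[[u1, u2], u4], u3], u6], u5] - [[[[[u1, u2], u4], u5], u6], u3] + [[[[[u1, u2], u4], u6], u5], u3] - [[[[[u1, u3], u5], u6], u2], u4] + [[[[[u1, u3], u5], u6], u4], u2] + [[[[[u1, u3], u6], u5], u2], u4] - [[[[[u1, u3], u6], u5], u4], u2] - [[[[[u1, u4], u2], u3], u5], u6] + [[[[[u1, u4], u2], u3], u6], u5] + [[[[[u1, u4], u2], u5], u6], u3] - [[[[[u1, u4], u2], u6], u5], u3] + [[[[[u1, u5], u6], u3], u2], u4] - [[[[[u1, u5], u6], u3], u4], u2] - [[[[[u1, u6], u5], u3], u2], u4] + [[[[[u1, u6], u5], u3], u4], u2]


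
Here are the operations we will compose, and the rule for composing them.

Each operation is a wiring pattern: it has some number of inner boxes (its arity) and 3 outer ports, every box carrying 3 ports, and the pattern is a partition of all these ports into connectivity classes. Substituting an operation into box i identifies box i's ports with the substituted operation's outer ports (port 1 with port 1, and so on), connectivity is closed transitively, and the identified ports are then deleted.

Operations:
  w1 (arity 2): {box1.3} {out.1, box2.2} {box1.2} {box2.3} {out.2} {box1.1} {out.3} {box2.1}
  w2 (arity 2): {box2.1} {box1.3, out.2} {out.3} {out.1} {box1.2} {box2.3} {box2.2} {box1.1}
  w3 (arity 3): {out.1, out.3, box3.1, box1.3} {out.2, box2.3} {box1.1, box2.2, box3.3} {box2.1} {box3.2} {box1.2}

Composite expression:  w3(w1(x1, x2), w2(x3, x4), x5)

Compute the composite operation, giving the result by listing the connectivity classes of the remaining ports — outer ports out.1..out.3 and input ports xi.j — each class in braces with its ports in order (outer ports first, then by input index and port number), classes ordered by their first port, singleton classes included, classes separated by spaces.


{out.1, out.3, x5.1} {out.2} {x1.1} {x1.2} {x1.3} {x2.1} {x2.2, x3.3, x5.3} {x2.3} {x3.1} {x3.2} {x4.1} {x4.2} {x4.3} {x5.2}

Two ports join when wires chain via w3-identified ports.
composing w1 on (x1, x2), with out.j its own outer ports: {out.1, x2.2} {out.2} {out.3} {x1.1} {x1.2} {x1.3} {x2.1} {x2.3}
composing w2 on (x3, x4), with out.j its own outer ports: {out.1} {out.2, x3.3} {out.3} {x3.1} {x3.2} {x4.1} {x4.2} {x4.3}
composing w3 on (x1, x2, x3, x4, x5), with out.j its own outer ports: {out.1, out.3, x5.1} {out.2} {x1.1} {x1.2} {x1.3} {x2.1} {x2.2, x3.3, x5.3} {x2.3} {x3.1} {x3.2} {x4.1} {x4.2} {x4.3} {x5.2}


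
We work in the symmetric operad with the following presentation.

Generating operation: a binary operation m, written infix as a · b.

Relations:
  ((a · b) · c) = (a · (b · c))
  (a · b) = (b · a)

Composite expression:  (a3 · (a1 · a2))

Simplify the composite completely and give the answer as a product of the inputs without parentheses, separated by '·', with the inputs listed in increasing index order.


Reordering under m is free, so list the a-inputs canonically.
(a1 · a2) reduces to a1 · a2
(a3 · (a1 · a2)) reduces to a3 · a1 · a2
the factors in increasing index order: a1 · a2 · a3

a1 · a2 · a3


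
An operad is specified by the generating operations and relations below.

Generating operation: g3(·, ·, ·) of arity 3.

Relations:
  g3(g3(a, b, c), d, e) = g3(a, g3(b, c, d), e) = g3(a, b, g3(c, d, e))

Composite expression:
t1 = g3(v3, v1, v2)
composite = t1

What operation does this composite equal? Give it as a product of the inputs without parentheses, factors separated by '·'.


v3 · v1 · v2

Associativity of g3 dissolves the nesting; only the v-input order survives.
g3(v3, v1, v2) reduces to v3 · v1 · v2


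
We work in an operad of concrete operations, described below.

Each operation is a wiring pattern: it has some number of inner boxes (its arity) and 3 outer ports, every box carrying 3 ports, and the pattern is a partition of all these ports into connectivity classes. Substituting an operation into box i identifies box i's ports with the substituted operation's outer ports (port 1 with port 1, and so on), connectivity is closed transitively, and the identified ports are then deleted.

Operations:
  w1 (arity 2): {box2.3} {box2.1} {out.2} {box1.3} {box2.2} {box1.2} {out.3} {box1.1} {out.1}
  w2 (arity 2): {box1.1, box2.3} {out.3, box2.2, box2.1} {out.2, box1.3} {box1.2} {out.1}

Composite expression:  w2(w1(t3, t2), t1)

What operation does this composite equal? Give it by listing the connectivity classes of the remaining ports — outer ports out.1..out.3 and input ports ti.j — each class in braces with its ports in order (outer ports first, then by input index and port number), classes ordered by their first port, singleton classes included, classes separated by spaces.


{out.1} {out.2} {out.3, t1.1, t1.2} {t1.3} {t2.1} {t2.2} {t2.3} {t3.1} {t3.2} {t3.3}

After gluing at w2, chains via deleted ports link the t-ports.
the subtree at w1 composes to {out.1} {out.2} {out.3} {t2.1} {t2.2} {t2.3} {t3.1} {t3.2} {t3.3} on (t3, t2); out.j = own outer ports
the subtree at w2 composes to {out.1} {out.2} {out.3, t1.1, t1.2} {t1.3} {t2.1} {t2.2} {t2.3} {t3.1} {t3.2} {t3.3} on (t3, t2, t1); out.j = own outer ports


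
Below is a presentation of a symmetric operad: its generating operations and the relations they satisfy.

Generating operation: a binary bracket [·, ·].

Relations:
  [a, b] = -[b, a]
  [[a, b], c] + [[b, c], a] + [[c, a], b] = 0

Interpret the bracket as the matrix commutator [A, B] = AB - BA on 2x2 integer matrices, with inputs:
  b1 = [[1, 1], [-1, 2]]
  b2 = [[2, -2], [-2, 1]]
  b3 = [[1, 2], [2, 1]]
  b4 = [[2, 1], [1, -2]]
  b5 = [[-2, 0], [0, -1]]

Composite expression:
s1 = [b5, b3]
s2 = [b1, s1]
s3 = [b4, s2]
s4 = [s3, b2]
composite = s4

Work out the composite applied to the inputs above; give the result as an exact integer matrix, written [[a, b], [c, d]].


[b5, b3] = [[0, -2], [2, 0]]
[b1, [b5, b3]] = [[0, 2], [2, 0]]
[b4, [b1, [b5, b3]]] = [[0, 8], [-8, 0]]
[[b4, [b1, [b5, b3]]], b2] = [[-32, -8], [-8, 32]]

[[-32, -8], [-8, 32]]


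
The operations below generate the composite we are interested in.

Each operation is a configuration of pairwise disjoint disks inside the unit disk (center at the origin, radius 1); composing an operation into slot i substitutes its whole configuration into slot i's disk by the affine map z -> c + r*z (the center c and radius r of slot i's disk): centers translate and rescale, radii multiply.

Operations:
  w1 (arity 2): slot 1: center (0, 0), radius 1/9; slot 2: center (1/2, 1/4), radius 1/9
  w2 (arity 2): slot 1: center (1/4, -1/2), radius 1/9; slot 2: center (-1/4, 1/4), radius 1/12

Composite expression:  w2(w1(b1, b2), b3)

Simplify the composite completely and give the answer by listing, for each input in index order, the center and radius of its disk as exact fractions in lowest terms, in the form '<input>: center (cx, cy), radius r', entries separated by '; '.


b1: center (1/4, -1/2), radius 1/81; b2: center (11/36, -17/36), radius 1/81; b3: center (-1/4, 1/4), radius 1/12

Only the slot chain above each b matters under w2; compose those maps.
for b1, the 2-step affine chain lands on center (1/4, -1/2), radius 1/81
for b2, the 2-step affine chain lands on center (11/36, -17/36), radius 1/81
for b3, the 1-step affine chain lands on center (-1/4, 1/4), radius 1/12


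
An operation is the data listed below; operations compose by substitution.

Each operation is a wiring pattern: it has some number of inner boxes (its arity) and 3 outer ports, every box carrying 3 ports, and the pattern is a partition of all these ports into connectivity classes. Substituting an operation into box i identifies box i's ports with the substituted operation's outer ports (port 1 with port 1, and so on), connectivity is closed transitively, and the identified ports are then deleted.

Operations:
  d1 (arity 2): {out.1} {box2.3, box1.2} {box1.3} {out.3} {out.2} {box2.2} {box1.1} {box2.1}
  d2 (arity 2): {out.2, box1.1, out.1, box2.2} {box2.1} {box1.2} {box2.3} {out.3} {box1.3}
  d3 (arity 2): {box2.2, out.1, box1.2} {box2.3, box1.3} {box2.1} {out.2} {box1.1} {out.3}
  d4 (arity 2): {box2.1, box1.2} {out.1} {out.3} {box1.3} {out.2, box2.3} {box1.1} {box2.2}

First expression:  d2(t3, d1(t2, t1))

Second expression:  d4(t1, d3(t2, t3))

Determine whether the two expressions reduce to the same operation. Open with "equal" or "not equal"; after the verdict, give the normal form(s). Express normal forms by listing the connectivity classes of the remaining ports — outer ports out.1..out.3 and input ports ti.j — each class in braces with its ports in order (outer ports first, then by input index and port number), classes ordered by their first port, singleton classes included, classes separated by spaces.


not equal — first {out.1, out.2, t3.1} {out.3} {t1.1} {t1.2} {t1.3, t2.2} {t2.1} {t2.3} {t3.2} {t3.3}, second {out.1} {out.2} {out.3} {t1.1} {t1.2, t2.2, t3.2} {t1.3} {t2.1} {t2.3, t3.3} {t3.1}

The first expression reduces to {out.1, out.2, t3.1} {out.3} {t1.1} {t1.2} {t1.3, t2.2} {t2.1} {t2.3} {t3.2} {t3.3}
The second expression reduces to {out.1} {out.2} {out.3} {t1.1} {t1.2, t2.2, t3.2} {t1.3} {t2.1} {t2.3, t3.3} {t3.1}
The forms do not match — not equal.


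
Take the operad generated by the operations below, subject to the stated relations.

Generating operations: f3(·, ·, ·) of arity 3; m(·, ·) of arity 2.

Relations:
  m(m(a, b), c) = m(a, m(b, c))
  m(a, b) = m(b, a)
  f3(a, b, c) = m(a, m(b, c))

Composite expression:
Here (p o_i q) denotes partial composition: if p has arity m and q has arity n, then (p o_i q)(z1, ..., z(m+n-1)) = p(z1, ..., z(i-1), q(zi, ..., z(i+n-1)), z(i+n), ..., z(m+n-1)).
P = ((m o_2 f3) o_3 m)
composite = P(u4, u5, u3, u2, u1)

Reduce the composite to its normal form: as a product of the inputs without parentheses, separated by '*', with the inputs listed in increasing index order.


Key point: m commutes, so take the u-inputs in any fixed order.
m(u3, u2) linearizes to u3 * u2
f3(u5, m(u3, u2), u1) linearizes to u5 * u3 * u2 * u1
m(u4, f3(u5, m(u3, u2), u1)) linearizes to u4 * u5 * u3 * u2 * u1
sorting the factors by input index: u1 * u2 * u3 * u4 * u5

u1 * u2 * u3 * u4 * u5


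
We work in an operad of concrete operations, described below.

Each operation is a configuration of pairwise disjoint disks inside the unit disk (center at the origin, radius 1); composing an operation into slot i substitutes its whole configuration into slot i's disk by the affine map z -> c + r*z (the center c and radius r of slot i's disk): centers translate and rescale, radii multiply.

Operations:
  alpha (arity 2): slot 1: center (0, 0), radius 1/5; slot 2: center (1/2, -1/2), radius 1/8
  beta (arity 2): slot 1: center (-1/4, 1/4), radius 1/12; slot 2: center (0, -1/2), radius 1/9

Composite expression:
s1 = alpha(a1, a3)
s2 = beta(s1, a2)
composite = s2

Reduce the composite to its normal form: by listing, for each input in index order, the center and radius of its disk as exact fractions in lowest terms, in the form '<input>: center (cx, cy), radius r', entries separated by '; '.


Affine substitution under beta: radii multiply and a-centers shift.
input a1: composing its 2 substitution steps yields center (-1/4, 1/4), radius 1/60
input a3: composing its 2 substitution steps yields center (-5/24, 5/24), radius 1/96
input a2: composing its 1 substitution step yields center (0, -1/2), radius 1/9

a1: center (-1/4, 1/4), radius 1/60; a2: center (0, -1/2), radius 1/9; a3: center (-5/24, 5/24), radius 1/96


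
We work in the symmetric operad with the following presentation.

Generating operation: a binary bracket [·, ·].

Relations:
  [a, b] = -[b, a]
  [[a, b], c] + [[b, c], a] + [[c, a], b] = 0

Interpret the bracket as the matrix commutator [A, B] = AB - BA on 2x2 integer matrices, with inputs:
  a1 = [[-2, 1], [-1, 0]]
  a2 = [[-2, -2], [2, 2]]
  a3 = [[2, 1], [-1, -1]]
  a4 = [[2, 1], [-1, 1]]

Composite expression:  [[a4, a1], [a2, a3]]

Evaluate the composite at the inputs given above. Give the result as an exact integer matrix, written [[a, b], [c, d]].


[a4, a1] = [[0, 3], [3, 0]]
[a2, a3] = [[0, 2], [2, 0]]
[[a4, a1], [a2, a3]] = [[0, 0], [0, 0]]

[[0, 0], [0, 0]]


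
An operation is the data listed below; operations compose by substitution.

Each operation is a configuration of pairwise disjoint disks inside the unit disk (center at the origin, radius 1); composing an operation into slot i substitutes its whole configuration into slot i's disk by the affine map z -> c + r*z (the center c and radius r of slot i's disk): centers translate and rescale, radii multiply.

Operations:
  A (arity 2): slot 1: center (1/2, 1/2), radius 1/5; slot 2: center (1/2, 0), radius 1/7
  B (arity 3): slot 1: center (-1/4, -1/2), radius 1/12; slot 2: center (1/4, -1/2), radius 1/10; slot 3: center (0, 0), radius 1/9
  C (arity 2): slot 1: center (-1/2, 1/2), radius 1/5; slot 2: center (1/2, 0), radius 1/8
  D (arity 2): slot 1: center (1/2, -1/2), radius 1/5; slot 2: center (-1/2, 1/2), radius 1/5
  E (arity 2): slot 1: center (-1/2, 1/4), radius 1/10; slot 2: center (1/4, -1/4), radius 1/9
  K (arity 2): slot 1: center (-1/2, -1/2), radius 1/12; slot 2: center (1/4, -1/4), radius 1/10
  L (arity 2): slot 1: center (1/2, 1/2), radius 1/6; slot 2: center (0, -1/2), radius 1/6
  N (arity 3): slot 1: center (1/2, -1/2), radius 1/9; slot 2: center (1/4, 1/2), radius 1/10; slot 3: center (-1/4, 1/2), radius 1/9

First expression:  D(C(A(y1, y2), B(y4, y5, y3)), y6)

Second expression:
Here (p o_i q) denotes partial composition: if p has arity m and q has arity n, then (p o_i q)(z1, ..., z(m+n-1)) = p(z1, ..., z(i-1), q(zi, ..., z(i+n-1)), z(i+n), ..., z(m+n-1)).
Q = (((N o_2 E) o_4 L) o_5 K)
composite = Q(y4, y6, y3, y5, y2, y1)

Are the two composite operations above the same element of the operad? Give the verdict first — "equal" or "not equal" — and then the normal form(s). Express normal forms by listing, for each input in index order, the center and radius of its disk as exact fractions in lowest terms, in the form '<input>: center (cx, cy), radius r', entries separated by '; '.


The first expression, normalized: y1: center (21/50, -19/50), radius 1/125; y2: center (21/50, -2/5), radius 1/175; y3: center (3/5, -1/2), radius 1/360; y4: center (19/32, -41/80), radius 1/480; y5: center (97/160, -41/80), radius 1/400; y6: center (-1/2, 1/2), radius 1/5
The second expression, normalized: y1: center (-53/216, 95/216), radius 1/540; y2: center (-7/27, 47/108), radius 1/648; y3: center (11/40, 19/40), radius 1/90; y4: center (1/2, -1/2), radius 1/9; y5: center (-7/36, 5/9), radius 1/54; y6: center (1/5, 21/40), radius 1/100
The forms do not match — not equal.

not equal; first: y1: center (21/50, -19/50), radius 1/125; y2: center (21/50, -2/5), radius 1/175; y3: center (3/5, -1/2), radius 1/360; y4: center (19/32, -41/80), radius 1/480; y5: center (97/160, -41/80), radius 1/400; y6: center (-1/2, 1/2), radius 1/5; second: y1: center (-53/216, 95/216), radius 1/540; y2: center (-7/27, 47/108), radius 1/648; y3: center (11/40, 19/40), radius 1/90; y4: center (1/2, -1/2), radius 1/9; y5: center (-7/36, 5/9), radius 1/54; y6: center (1/5, 21/40), radius 1/100


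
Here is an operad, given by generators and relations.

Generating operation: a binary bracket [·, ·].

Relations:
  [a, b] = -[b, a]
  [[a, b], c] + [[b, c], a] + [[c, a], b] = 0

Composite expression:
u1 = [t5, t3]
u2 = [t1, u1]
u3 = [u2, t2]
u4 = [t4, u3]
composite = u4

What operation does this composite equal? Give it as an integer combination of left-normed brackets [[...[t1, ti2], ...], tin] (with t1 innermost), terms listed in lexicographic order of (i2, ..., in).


[[[[t1, t3], t5], t2], t4] - [[[[t1, t5], t3], t2], t4]


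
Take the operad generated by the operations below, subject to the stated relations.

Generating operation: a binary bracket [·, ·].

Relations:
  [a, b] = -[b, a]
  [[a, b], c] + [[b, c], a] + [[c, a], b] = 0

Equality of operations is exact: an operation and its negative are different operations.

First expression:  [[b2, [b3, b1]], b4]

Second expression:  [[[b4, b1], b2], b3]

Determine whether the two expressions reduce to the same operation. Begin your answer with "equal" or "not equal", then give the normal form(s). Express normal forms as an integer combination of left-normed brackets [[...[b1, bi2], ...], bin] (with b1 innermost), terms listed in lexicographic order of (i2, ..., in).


not equal — first [[[b1, b3], b2], b4], second -[[[b1, b4], b2], b3]

Normal form of the first expression: [[[b1, b3], b2], b4]
Normal form of the second expression: -[[[b1, b4], b2], b3]
The forms do not match — not equal.


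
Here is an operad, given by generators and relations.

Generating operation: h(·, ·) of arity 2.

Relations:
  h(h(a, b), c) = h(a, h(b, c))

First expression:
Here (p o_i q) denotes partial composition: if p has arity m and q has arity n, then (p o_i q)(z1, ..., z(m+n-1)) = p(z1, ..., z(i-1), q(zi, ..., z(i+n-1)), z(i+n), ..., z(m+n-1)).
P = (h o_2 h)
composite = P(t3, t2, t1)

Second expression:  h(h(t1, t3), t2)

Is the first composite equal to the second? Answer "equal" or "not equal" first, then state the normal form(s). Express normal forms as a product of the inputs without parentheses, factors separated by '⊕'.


The first expression reduces to t3 ⊕ t2 ⊕ t1
The second expression reduces to t1 ⊕ t3 ⊕ t2
The forms do not match — not equal.

not equal: they reduce to t3 ⊕ t2 ⊕ t1 and t1 ⊕ t3 ⊕ t2


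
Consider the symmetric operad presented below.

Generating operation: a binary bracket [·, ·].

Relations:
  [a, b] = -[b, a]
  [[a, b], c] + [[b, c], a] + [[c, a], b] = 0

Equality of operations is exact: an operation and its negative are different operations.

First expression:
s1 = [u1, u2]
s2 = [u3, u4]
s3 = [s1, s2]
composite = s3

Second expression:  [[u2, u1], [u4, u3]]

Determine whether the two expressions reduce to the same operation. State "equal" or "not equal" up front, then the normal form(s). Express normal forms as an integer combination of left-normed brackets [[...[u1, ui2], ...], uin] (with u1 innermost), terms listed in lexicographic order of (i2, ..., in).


The first expression, normalized: [[[u1, u2], u3], u4] - [[[u1, u2], u4], u3]
The second expression, normalized: [[[u1, u2], u3], u4] - [[[u1, u2], u4], u3]
Same normal form: equal.

equal: each reduces to [[[u1, u2], u3], u4] - [[[u1, u2], u4], u3]


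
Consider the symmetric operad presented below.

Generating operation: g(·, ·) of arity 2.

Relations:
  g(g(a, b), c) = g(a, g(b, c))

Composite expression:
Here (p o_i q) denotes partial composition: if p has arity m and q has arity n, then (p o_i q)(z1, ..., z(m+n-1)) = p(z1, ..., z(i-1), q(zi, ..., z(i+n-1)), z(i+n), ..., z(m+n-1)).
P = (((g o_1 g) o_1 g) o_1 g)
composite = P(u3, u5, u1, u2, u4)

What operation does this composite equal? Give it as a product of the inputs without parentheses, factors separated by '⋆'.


u3 ⋆ u5 ⋆ u1 ⋆ u2 ⋆ u4

Associativity of g dissolves the nesting; only the u-input order survives.
g(u3, u5) collapses to u3 ⋆ u5
g(g(u3, u5), u1) collapses to u3 ⋆ u5 ⋆ u1
g(g(g(u3, u5), u1), u2) collapses to u3 ⋆ u5 ⋆ u1 ⋆ u2
g(g(g(g(u3, u5), u1), u2), u4) collapses to u3 ⋆ u5 ⋆ u1 ⋆ u2 ⋆ u4


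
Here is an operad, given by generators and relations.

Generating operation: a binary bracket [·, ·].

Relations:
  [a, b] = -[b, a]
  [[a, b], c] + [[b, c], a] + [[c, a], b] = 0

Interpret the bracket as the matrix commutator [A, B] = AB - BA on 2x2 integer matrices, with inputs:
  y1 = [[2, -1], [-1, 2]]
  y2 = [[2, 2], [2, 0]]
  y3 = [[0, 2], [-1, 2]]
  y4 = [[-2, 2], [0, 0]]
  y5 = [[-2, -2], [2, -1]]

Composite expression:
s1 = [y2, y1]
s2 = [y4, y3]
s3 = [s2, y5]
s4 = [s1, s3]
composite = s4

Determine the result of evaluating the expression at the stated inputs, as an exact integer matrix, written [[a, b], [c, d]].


[[-36, -16], [-16, 36]]


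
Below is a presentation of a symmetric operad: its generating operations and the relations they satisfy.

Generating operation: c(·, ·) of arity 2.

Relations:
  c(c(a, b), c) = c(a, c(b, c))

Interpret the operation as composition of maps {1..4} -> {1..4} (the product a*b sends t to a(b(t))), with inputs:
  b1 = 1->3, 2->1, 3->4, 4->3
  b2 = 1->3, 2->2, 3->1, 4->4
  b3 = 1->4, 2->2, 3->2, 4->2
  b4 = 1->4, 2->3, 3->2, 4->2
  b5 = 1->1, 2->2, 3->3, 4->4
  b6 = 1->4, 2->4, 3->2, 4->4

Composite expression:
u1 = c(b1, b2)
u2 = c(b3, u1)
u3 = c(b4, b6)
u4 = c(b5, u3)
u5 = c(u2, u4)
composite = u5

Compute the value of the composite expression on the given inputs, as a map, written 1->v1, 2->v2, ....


c(b1, b2) = 1->4, 2->1, 3->3, 4->3
c(b3, c(b1, b2)) = 1->2, 2->4, 3->2, 4->2
c(b4, b6) = 1->2, 2->2, 3->3, 4->2
c(b5, c(b4, b6)) = 1->2, 2->2, 3->3, 4->2
c(c(b3, c(b1, b2)), c(b5, c(b4, b6))) = 1->4, 2->4, 3->2, 4->4

1->4, 2->4, 3->2, 4->4


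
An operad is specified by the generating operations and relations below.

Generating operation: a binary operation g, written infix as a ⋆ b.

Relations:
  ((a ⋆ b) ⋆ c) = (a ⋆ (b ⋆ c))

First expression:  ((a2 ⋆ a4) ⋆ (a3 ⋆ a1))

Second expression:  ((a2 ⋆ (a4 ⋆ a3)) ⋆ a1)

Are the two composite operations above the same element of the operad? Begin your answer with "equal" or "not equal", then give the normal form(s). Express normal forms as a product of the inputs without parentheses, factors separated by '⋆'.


The first composite normalizes to a2 ⋆ a4 ⋆ a3 ⋆ a1
The second composite normalizes to a2 ⋆ a4 ⋆ a3 ⋆ a1
One common form — equal.

equal — both sides give a2 ⋆ a4 ⋆ a3 ⋆ a1


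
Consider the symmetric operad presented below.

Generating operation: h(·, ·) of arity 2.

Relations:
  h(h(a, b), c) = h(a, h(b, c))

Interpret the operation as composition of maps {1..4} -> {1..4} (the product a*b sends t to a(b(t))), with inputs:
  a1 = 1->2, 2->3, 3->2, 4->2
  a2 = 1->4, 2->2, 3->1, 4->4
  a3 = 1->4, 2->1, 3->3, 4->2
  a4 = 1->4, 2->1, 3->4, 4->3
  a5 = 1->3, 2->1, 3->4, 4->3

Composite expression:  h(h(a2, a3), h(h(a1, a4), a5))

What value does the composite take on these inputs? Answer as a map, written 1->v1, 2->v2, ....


h(a2, a3) = 1->4, 2->4, 3->1, 4->2
h(a1, a4) = 1->2, 2->2, 3->2, 4->2
h(h(a1, a4), a5) = 1->2, 2->2, 3->2, 4->2
h(h(a2, a3), h(h(a1, a4), a5)) = 1->4, 2->4, 3->4, 4->4

1->4, 2->4, 3->4, 4->4


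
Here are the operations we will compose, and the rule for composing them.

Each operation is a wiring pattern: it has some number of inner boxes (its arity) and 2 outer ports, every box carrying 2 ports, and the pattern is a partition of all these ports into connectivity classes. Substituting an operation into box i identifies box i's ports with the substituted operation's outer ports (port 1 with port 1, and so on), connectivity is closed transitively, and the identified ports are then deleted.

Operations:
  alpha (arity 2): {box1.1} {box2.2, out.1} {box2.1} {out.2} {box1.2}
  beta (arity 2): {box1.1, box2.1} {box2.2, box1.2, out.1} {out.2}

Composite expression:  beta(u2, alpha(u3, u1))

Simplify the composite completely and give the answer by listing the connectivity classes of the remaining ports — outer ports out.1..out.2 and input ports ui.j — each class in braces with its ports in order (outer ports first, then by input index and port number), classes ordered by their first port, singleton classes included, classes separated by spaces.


{out.1, u2.2} {out.2} {u1.1} {u1.2, u2.1} {u3.1} {u3.2}

After gluing at beta, chains via deleted ports link the u-ports.
stage alpha: inputs (u3, u1), connectivity {out.1, u1.2} {out.2} {u1.1} {u3.1} {u3.2}, out.j its boundary
stage beta: inputs (u2, u3, u1), connectivity {out.1, u2.2} {out.2} {u1.1} {u1.2, u2.1} {u3.1} {u3.2}, out.j its boundary


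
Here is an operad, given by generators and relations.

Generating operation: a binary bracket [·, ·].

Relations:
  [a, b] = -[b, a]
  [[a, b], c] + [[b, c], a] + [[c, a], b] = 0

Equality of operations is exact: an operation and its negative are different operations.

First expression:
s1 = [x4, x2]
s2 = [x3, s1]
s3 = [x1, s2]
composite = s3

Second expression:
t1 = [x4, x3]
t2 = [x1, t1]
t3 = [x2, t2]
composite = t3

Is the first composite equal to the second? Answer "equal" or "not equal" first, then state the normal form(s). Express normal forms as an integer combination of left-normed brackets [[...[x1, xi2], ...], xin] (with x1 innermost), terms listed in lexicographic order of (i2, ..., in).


not equal; first: [[[x1, x2], x4], x3] - [[[x1, x3], x2], x4] + [[[x1, x3], x4], x2] - [[[x1, x4], x2], x3]; second: [[[x1, x3], x4], x2] - [[[x1, x4], x3], x2]

The first composite normalizes to [[[x1, x2], x4], x3] - [[[x1, x3], x2], x4] + [[[x1, x3], x4], x2] - [[[x1, x4], x2], x3]
The second composite normalizes to [[[x1, x3], x4], x2] - [[[x1, x4], x3], x2]
They disagree, so not equal.


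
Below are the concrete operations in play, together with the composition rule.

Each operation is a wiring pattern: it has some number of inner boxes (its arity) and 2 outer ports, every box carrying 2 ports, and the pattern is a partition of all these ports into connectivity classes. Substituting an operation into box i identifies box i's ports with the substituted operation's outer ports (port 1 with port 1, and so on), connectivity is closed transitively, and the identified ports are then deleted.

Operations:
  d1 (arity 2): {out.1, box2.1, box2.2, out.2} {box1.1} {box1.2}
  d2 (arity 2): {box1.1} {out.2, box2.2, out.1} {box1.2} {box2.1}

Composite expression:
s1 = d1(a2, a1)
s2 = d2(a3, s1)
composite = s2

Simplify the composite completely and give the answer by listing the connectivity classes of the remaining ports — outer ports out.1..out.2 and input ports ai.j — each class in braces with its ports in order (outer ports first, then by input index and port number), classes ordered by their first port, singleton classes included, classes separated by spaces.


Two ports join when wires chain via d2-identified ports.
the subtree at d1 composes to {out.1, out.2, a1.1, a1.2} {a2.1} {a2.2} on (a2, a1); out.j = own outer ports
the subtree at d2 composes to {out.1, out.2, a1.1, a1.2} {a2.1} {a2.2} {a3.1} {a3.2} on (a3, a2, a1); out.j = own outer ports

{out.1, out.2, a1.1, a1.2} {a2.1} {a2.2} {a3.1} {a3.2}
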